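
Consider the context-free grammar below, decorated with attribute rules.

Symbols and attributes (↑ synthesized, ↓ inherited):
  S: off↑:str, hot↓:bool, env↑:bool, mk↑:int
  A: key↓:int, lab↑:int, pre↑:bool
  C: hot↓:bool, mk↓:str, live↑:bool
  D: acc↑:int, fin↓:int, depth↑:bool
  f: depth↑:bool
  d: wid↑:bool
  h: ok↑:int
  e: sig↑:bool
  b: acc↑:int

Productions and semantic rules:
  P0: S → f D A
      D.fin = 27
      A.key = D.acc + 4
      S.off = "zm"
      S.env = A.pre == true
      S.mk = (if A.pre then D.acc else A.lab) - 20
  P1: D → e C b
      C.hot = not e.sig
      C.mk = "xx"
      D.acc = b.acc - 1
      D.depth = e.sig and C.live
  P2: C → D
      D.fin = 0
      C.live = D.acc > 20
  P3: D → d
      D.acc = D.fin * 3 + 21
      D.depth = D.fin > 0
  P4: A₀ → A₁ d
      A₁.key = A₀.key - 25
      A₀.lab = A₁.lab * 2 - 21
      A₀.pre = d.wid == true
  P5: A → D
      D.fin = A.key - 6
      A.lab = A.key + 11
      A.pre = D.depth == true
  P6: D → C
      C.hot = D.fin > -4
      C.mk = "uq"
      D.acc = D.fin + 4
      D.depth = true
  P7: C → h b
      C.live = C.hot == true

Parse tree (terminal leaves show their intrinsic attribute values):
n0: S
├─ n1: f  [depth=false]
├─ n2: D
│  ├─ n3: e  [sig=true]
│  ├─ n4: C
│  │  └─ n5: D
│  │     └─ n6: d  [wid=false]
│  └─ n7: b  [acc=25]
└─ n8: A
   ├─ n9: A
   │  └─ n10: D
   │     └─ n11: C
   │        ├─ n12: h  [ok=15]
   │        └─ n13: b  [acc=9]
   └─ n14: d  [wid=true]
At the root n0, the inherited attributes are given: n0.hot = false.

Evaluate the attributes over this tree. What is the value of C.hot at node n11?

true

1. n0.hot = false  [given at root]
2. n1.depth = false  [terminal]
3. n2.fin = 27  [27]
4. n3.sig = true  [terminal]
5. n4.hot = false  [not e.sig]
6. n4.mk = "xx"  ["xx"]
7. n5.fin = 0  [0]
8. n6.wid = false  [terminal]
9. n5.acc = 21  [D.fin * 3 + 21]
10. n5.depth = false  [D.fin > 0]
11. n4.live = true  [D.acc > 20]
12. n7.acc = 25  [terminal]
13. n2.acc = 24  [b.acc - 1]
14. n2.depth = true  [e.sig and C.live]
15. n8.key = 28  [D.acc + 4]
16. n9.key = 3  [A₀.key - 25]
17. n10.fin = -3  [A.key - 6]
18. n11.hot = true  [D.fin > -4]
19. n11.mk = "uq"  ["uq"]
20. n12.ok = 15  [terminal]
21. n13.acc = 9  [terminal]
22. n11.live = true  [C.hot == true]
23. n10.acc = 1  [D.fin + 4]
24. n10.depth = true  [true]
25. n9.lab = 14  [A.key + 11]
26. n9.pre = true  [D.depth == true]
27. n14.wid = true  [terminal]
28. n8.lab = 7  [A₁.lab * 2 - 21]
29. n8.pre = true  [d.wid == true]
30. n0.off = "zm"  ["zm"]
31. n0.env = true  [A.pre == true]
32. n0.mk = 4  [(if A.pre then D.acc else A.lab) - 20]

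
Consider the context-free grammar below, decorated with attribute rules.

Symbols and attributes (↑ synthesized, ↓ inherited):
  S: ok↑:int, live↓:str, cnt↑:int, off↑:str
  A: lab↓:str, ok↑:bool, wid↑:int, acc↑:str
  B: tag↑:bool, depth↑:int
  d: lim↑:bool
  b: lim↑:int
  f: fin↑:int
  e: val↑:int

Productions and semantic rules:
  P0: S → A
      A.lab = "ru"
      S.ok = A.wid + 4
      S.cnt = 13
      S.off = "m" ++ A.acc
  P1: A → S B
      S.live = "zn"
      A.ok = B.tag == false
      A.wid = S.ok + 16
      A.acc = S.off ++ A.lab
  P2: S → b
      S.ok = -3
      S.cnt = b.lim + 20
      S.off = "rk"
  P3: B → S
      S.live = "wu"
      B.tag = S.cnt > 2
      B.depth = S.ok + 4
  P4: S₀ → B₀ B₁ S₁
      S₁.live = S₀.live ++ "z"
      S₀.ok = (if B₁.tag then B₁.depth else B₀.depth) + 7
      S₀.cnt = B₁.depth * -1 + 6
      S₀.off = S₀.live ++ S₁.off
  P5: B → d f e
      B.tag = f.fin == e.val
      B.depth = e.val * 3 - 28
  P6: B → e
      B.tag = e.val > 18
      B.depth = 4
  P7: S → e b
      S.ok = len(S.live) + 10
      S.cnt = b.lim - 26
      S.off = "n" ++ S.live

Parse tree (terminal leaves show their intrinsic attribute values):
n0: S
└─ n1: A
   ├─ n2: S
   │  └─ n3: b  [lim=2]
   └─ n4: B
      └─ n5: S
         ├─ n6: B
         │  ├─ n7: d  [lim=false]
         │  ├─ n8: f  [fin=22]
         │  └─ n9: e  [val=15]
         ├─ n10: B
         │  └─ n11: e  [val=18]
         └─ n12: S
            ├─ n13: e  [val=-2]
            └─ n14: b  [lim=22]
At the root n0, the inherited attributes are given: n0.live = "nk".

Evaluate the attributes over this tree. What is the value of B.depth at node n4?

28

1. n0.live = "nk"  [given at root]
2. n1.lab = "ru"  ["ru"]
3. n2.live = "zn"  ["zn"]
4. n3.lim = 2  [terminal]
5. n2.ok = -3  [-3]
6. n2.cnt = 22  [b.lim + 20]
7. n2.off = "rk"  ["rk"]
8. n5.live = "wu"  ["wu"]
9. n7.lim = false  [terminal]
10. n8.fin = 22  [terminal]
11. n9.val = 15  [terminal]
12. n6.tag = false  [f.fin == e.val]
13. n6.depth = 17  [e.val * 3 - 28]
14. n11.val = 18  [terminal]
15. n10.tag = false  [e.val > 18]
16. n10.depth = 4  [4]
17. n12.live = "wuz"  [S₀.live ++ "z"]
18. n13.val = -2  [terminal]
19. n14.lim = 22  [terminal]
20. n12.ok = 13  [len(S.live) + 10]
21. n12.cnt = -4  [b.lim - 26]
22. n12.off = "nwuz"  ["n" ++ S.live]
23. n5.ok = 24  [(if B₁.tag then B₁.depth else B₀.depth) + 7]
24. n5.cnt = 2  [B₁.depth * -1 + 6]
25. n5.off = "wunwuz"  [S₀.live ++ S₁.off]
26. n4.tag = false  [S.cnt > 2]
27. n4.depth = 28  [S.ok + 4]
28. n1.ok = true  [B.tag == false]
29. n1.wid = 13  [S.ok + 16]
30. n1.acc = "rkru"  [S.off ++ A.lab]
31. n0.ok = 17  [A.wid + 4]
32. n0.cnt = 13  [13]
33. n0.off = "mrkru"  ["m" ++ A.acc]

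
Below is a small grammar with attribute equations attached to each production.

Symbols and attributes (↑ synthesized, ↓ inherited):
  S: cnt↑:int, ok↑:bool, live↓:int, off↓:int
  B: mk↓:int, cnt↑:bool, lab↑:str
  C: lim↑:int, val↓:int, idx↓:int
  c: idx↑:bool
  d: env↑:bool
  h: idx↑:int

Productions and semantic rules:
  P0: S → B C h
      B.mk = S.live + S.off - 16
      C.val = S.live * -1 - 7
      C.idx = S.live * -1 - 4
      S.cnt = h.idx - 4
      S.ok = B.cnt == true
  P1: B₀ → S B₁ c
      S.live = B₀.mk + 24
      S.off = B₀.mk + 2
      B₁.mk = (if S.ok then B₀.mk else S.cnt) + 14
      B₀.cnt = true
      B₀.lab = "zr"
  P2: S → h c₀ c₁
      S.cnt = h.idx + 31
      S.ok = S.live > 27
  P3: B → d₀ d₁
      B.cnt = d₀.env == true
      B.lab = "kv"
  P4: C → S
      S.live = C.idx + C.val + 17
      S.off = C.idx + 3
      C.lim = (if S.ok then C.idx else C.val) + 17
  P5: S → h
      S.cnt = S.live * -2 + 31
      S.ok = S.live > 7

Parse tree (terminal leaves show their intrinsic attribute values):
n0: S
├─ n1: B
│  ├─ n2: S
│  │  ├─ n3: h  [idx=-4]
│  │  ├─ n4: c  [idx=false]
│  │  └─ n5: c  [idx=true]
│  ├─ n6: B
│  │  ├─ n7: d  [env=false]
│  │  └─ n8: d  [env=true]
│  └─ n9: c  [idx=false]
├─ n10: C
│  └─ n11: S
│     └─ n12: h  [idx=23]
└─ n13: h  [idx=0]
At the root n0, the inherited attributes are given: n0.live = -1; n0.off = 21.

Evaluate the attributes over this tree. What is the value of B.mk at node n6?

1. n0.live = -1  [given at root]
2. n0.off = 21  [given at root]
3. n1.mk = 4  [S.live + S.off - 16]
4. n2.live = 28  [B₀.mk + 24]
5. n2.off = 6  [B₀.mk + 2]
6. n3.idx = -4  [terminal]
7. n4.idx = false  [terminal]
8. n5.idx = true  [terminal]
9. n2.cnt = 27  [h.idx + 31]
10. n2.ok = true  [S.live > 27]
11. n6.mk = 18  [(if S.ok then B₀.mk else S.cnt) + 14]
12. n7.env = false  [terminal]
13. n8.env = true  [terminal]
14. n6.cnt = false  [d₀.env == true]
15. n6.lab = "kv"  ["kv"]
16. n9.idx = false  [terminal]
17. n1.cnt = true  [true]
18. n1.lab = "zr"  ["zr"]
19. n10.val = -6  [S.live * -1 - 7]
20. n10.idx = -3  [S.live * -1 - 4]
21. n11.live = 8  [C.idx + C.val + 17]
22. n11.off = 0  [C.idx + 3]
23. n12.idx = 23  [terminal]
24. n11.cnt = 15  [S.live * -2 + 31]
25. n11.ok = true  [S.live > 7]
26. n10.lim = 14  [(if S.ok then C.idx else C.val) + 17]
27. n13.idx = 0  [terminal]
28. n0.cnt = -4  [h.idx - 4]
29. n0.ok = true  [B.cnt == true]

18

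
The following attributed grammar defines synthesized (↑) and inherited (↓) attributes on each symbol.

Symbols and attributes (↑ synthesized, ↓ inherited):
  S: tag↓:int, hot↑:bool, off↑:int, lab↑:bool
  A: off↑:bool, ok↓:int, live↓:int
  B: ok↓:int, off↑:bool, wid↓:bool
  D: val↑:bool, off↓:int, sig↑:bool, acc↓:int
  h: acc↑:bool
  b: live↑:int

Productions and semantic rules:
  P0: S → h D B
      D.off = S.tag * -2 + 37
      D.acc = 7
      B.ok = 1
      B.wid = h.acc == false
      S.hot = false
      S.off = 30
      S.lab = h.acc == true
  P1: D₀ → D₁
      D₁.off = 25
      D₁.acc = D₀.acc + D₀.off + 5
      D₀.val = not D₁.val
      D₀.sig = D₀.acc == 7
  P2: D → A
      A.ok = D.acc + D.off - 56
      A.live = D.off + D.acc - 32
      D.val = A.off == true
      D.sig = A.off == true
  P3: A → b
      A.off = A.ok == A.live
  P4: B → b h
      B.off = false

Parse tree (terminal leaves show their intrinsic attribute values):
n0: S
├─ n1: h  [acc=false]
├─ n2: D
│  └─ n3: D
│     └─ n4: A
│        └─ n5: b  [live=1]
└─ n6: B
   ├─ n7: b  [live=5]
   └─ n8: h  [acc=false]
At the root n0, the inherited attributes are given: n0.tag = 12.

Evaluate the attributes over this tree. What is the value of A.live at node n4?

1. n0.tag = 12  [given at root]
2. n1.acc = false  [terminal]
3. n2.off = 13  [S.tag * -2 + 37]
4. n2.acc = 7  [7]
5. n3.off = 25  [25]
6. n3.acc = 25  [D₀.acc + D₀.off + 5]
7. n4.ok = -6  [D.acc + D.off - 56]
8. n4.live = 18  [D.off + D.acc - 32]
9. n5.live = 1  [terminal]
10. n4.off = false  [A.ok == A.live]
11. n3.val = false  [A.off == true]
12. n3.sig = false  [A.off == true]
13. n2.val = true  [not D₁.val]
14. n2.sig = true  [D₀.acc == 7]
15. n6.ok = 1  [1]
16. n6.wid = true  [h.acc == false]
17. n7.live = 5  [terminal]
18. n8.acc = false  [terminal]
19. n6.off = false  [false]
20. n0.hot = false  [false]
21. n0.off = 30  [30]
22. n0.lab = false  [h.acc == true]

18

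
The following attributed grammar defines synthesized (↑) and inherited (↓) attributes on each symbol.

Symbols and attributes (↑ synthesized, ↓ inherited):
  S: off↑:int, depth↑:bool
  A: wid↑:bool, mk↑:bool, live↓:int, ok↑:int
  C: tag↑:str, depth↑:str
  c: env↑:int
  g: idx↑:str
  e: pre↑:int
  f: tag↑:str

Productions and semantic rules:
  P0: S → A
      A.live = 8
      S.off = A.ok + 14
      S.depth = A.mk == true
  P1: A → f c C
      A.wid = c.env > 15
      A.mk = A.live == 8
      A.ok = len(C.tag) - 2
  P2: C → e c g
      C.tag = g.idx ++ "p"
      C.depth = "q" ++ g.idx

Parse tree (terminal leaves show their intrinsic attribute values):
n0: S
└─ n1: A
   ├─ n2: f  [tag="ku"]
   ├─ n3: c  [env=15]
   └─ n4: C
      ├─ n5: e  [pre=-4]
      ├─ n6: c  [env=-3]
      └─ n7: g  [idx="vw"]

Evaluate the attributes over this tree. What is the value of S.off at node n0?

15

1. n1.live = 8  [8]
2. n2.tag = "ku"  [terminal]
3. n3.env = 15  [terminal]
4. n5.pre = -4  [terminal]
5. n6.env = -3  [terminal]
6. n7.idx = "vw"  [terminal]
7. n4.tag = "vwp"  [g.idx ++ "p"]
8. n4.depth = "qvw"  ["q" ++ g.idx]
9. n1.wid = false  [c.env > 15]
10. n1.mk = true  [A.live == 8]
11. n1.ok = 1  [len(C.tag) - 2]
12. n0.off = 15  [A.ok + 14]
13. n0.depth = true  [A.mk == true]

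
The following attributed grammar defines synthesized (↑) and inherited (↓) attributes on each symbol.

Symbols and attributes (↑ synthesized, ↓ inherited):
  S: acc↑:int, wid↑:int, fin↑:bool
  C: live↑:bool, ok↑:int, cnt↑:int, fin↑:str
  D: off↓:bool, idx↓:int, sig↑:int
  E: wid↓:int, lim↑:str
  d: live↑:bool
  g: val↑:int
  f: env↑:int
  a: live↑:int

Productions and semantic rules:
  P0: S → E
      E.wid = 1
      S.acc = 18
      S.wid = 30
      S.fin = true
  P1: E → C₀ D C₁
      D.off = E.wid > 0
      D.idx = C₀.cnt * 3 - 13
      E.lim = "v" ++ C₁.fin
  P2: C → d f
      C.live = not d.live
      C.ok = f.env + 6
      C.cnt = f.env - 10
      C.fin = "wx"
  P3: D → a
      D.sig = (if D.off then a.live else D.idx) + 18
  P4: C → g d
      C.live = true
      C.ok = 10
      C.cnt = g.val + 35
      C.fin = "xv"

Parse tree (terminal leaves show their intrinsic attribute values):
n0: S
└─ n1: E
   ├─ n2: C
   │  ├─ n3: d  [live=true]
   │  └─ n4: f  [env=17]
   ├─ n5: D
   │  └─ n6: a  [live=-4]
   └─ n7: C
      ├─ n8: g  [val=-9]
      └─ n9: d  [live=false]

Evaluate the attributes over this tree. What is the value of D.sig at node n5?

1. n1.wid = 1  [1]
2. n3.live = true  [terminal]
3. n4.env = 17  [terminal]
4. n2.live = false  [not d.live]
5. n2.ok = 23  [f.env + 6]
6. n2.cnt = 7  [f.env - 10]
7. n2.fin = "wx"  ["wx"]
8. n5.off = true  [E.wid > 0]
9. n5.idx = 8  [C₀.cnt * 3 - 13]
10. n6.live = -4  [terminal]
11. n5.sig = 14  [(if D.off then a.live else D.idx) + 18]
12. n8.val = -9  [terminal]
13. n9.live = false  [terminal]
14. n7.live = true  [true]
15. n7.ok = 10  [10]
16. n7.cnt = 26  [g.val + 35]
17. n7.fin = "xv"  ["xv"]
18. n1.lim = "vxv"  ["v" ++ C₁.fin]
19. n0.acc = 18  [18]
20. n0.wid = 30  [30]
21. n0.fin = true  [true]

14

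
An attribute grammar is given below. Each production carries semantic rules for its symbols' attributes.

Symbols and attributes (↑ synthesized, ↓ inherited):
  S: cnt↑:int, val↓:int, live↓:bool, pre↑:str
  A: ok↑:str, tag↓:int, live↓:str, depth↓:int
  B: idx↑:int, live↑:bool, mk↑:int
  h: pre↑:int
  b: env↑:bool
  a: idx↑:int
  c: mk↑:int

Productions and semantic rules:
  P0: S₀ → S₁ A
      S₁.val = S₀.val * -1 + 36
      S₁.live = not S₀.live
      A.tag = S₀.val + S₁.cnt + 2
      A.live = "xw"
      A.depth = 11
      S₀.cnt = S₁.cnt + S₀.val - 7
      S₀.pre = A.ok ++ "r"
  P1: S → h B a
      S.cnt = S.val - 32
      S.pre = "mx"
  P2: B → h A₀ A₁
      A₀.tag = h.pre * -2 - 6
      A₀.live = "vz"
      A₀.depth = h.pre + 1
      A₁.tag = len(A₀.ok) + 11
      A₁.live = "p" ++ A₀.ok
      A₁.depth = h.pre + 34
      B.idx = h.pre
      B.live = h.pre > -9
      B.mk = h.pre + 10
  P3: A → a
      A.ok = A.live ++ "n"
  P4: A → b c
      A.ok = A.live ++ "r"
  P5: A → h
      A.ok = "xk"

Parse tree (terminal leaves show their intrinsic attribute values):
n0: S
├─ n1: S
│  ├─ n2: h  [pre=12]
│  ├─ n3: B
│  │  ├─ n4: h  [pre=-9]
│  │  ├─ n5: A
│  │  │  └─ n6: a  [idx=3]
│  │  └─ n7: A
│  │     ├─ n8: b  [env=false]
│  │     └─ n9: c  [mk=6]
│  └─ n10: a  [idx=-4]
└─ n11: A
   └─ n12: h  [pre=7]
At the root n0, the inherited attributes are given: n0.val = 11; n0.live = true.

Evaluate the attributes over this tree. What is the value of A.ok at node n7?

"pvznr"

1. n0.val = 11  [given at root]
2. n0.live = true  [given at root]
3. n1.val = 25  [S₀.val * -1 + 36]
4. n1.live = false  [not S₀.live]
5. n2.pre = 12  [terminal]
6. n4.pre = -9  [terminal]
7. n5.tag = 12  [h.pre * -2 - 6]
8. n5.live = "vz"  ["vz"]
9. n5.depth = -8  [h.pre + 1]
10. n6.idx = 3  [terminal]
11. n5.ok = "vzn"  [A.live ++ "n"]
12. n7.tag = 14  [len(A₀.ok) + 11]
13. n7.live = "pvzn"  ["p" ++ A₀.ok]
14. n7.depth = 25  [h.pre + 34]
15. n8.env = false  [terminal]
16. n9.mk = 6  [terminal]
17. n7.ok = "pvznr"  [A.live ++ "r"]
18. n3.idx = -9  [h.pre]
19. n3.live = false  [h.pre > -9]
20. n3.mk = 1  [h.pre + 10]
21. n10.idx = -4  [terminal]
22. n1.cnt = -7  [S.val - 32]
23. n1.pre = "mx"  ["mx"]
24. n11.tag = 6  [S₀.val + S₁.cnt + 2]
25. n11.live = "xw"  ["xw"]
26. n11.depth = 11  [11]
27. n12.pre = 7  [terminal]
28. n11.ok = "xk"  ["xk"]
29. n0.cnt = -3  [S₁.cnt + S₀.val - 7]
30. n0.pre = "xkr"  [A.ok ++ "r"]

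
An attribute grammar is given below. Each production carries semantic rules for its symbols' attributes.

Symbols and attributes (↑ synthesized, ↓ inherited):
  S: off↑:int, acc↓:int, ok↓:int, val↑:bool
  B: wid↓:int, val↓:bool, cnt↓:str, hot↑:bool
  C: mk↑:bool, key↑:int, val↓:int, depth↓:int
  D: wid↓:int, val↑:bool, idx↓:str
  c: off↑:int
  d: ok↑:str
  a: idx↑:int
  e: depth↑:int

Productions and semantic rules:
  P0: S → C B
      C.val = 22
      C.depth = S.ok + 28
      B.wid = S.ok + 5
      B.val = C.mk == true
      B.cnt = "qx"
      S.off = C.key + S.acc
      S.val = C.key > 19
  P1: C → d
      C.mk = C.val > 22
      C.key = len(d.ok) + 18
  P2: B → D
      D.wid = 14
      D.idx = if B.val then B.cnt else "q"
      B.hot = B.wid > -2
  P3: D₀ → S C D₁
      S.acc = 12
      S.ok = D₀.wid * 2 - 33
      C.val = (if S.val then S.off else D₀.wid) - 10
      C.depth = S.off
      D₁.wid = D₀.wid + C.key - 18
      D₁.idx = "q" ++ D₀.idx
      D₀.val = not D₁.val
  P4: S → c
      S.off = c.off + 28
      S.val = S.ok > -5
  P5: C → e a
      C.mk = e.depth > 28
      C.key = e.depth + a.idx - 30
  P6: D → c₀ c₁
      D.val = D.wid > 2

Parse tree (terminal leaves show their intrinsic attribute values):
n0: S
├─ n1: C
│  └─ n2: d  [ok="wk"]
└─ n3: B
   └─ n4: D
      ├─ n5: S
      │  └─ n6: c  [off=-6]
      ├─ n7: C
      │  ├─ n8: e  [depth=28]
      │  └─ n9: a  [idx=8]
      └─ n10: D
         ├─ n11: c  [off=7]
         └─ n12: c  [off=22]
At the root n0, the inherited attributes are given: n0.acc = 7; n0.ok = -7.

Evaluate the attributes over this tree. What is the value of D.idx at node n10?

1. n0.acc = 7  [given at root]
2. n0.ok = -7  [given at root]
3. n1.val = 22  [22]
4. n1.depth = 21  [S.ok + 28]
5. n2.ok = "wk"  [terminal]
6. n1.mk = false  [C.val > 22]
7. n1.key = 20  [len(d.ok) + 18]
8. n3.wid = -2  [S.ok + 5]
9. n3.val = false  [C.mk == true]
10. n3.cnt = "qx"  ["qx"]
11. n4.wid = 14  [14]
12. n4.idx = "q"  [if B.val then B.cnt else "q"]
13. n5.acc = 12  [12]
14. n5.ok = -5  [D₀.wid * 2 - 33]
15. n6.off = -6  [terminal]
16. n5.off = 22  [c.off + 28]
17. n5.val = false  [S.ok > -5]
18. n7.val = 4  [(if S.val then S.off else D₀.wid) - 10]
19. n7.depth = 22  [S.off]
20. n8.depth = 28  [terminal]
21. n9.idx = 8  [terminal]
22. n7.mk = false  [e.depth > 28]
23. n7.key = 6  [e.depth + a.idx - 30]
24. n10.wid = 2  [D₀.wid + C.key - 18]
25. n10.idx = "qq"  ["q" ++ D₀.idx]
26. n11.off = 7  [terminal]
27. n12.off = 22  [terminal]
28. n10.val = false  [D.wid > 2]
29. n4.val = true  [not D₁.val]
30. n3.hot = false  [B.wid > -2]
31. n0.off = 27  [C.key + S.acc]
32. n0.val = true  [C.key > 19]

"qq"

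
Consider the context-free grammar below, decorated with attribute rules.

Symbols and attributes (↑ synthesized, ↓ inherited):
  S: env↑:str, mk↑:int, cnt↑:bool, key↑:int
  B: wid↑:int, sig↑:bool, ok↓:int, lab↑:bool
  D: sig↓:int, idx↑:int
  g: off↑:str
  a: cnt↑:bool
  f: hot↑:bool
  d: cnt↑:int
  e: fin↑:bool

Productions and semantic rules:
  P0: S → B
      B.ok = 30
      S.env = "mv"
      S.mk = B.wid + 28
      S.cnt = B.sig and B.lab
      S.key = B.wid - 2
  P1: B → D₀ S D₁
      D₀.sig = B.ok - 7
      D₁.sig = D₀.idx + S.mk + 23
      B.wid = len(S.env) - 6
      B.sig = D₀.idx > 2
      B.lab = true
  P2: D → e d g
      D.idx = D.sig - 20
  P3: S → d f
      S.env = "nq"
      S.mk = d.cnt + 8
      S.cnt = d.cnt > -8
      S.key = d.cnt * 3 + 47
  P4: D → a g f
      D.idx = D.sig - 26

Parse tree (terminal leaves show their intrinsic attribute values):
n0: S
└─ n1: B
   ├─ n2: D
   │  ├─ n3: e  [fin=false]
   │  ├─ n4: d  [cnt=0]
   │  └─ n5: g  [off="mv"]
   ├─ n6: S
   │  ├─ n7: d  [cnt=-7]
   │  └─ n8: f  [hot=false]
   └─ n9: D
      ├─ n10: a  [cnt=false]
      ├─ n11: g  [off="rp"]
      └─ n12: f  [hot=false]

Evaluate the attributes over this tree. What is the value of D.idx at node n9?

1

1. n1.ok = 30  [30]
2. n2.sig = 23  [B.ok - 7]
3. n3.fin = false  [terminal]
4. n4.cnt = 0  [terminal]
5. n5.off = "mv"  [terminal]
6. n2.idx = 3  [D.sig - 20]
7. n7.cnt = -7  [terminal]
8. n8.hot = false  [terminal]
9. n6.env = "nq"  ["nq"]
10. n6.mk = 1  [d.cnt + 8]
11. n6.cnt = true  [d.cnt > -8]
12. n6.key = 26  [d.cnt * 3 + 47]
13. n9.sig = 27  [D₀.idx + S.mk + 23]
14. n10.cnt = false  [terminal]
15. n11.off = "rp"  [terminal]
16. n12.hot = false  [terminal]
17. n9.idx = 1  [D.sig - 26]
18. n1.wid = -4  [len(S.env) - 6]
19. n1.sig = true  [D₀.idx > 2]
20. n1.lab = true  [true]
21. n0.env = "mv"  ["mv"]
22. n0.mk = 24  [B.wid + 28]
23. n0.cnt = true  [B.sig and B.lab]
24. n0.key = -6  [B.wid - 2]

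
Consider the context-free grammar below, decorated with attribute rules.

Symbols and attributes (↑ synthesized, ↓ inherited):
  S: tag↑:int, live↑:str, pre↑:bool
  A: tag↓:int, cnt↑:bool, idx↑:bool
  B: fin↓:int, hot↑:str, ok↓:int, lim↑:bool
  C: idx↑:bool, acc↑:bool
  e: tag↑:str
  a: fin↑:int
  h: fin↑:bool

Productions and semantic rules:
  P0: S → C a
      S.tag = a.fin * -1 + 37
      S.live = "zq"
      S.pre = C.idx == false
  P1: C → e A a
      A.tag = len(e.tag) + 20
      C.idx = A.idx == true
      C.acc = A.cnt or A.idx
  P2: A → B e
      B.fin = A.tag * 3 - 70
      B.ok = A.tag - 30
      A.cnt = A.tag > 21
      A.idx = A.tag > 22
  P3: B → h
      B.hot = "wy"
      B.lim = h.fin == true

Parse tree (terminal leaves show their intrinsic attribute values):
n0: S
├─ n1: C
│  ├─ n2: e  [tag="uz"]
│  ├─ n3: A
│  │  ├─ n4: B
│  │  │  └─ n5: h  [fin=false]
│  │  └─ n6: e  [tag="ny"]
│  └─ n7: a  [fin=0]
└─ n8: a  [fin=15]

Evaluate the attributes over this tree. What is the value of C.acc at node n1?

true

1. n2.tag = "uz"  [terminal]
2. n3.tag = 22  [len(e.tag) + 20]
3. n4.fin = -4  [A.tag * 3 - 70]
4. n4.ok = -8  [A.tag - 30]
5. n5.fin = false  [terminal]
6. n4.hot = "wy"  ["wy"]
7. n4.lim = false  [h.fin == true]
8. n6.tag = "ny"  [terminal]
9. n3.cnt = true  [A.tag > 21]
10. n3.idx = false  [A.tag > 22]
11. n7.fin = 0  [terminal]
12. n1.idx = false  [A.idx == true]
13. n1.acc = true  [A.cnt or A.idx]
14. n8.fin = 15  [terminal]
15. n0.tag = 22  [a.fin * -1 + 37]
16. n0.live = "zq"  ["zq"]
17. n0.pre = true  [C.idx == false]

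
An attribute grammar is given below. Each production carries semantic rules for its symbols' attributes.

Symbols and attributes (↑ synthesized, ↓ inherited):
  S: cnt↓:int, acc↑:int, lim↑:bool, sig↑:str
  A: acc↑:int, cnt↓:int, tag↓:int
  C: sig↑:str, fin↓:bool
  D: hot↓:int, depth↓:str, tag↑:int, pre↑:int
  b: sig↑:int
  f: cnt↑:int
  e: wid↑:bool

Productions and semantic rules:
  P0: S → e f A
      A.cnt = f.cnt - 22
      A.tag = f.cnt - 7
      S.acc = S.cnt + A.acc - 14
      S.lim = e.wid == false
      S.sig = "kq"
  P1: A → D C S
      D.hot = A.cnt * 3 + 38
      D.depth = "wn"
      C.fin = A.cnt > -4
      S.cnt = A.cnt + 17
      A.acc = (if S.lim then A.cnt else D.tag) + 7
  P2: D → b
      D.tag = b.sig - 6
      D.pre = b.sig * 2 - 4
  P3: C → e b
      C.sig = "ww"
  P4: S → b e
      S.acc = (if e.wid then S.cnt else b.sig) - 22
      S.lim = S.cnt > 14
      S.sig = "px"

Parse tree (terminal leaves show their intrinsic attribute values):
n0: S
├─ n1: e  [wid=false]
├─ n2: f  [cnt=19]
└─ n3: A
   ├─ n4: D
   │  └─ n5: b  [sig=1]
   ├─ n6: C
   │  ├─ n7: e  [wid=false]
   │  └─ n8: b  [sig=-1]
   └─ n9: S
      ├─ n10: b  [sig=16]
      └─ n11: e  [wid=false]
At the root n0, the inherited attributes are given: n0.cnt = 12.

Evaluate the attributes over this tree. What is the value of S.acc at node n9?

1. n0.cnt = 12  [given at root]
2. n1.wid = false  [terminal]
3. n2.cnt = 19  [terminal]
4. n3.cnt = -3  [f.cnt - 22]
5. n3.tag = 12  [f.cnt - 7]
6. n4.hot = 29  [A.cnt * 3 + 38]
7. n4.depth = "wn"  ["wn"]
8. n5.sig = 1  [terminal]
9. n4.tag = -5  [b.sig - 6]
10. n4.pre = -2  [b.sig * 2 - 4]
11. n6.fin = true  [A.cnt > -4]
12. n7.wid = false  [terminal]
13. n8.sig = -1  [terminal]
14. n6.sig = "ww"  ["ww"]
15. n9.cnt = 14  [A.cnt + 17]
16. n10.sig = 16  [terminal]
17. n11.wid = false  [terminal]
18. n9.acc = -6  [(if e.wid then S.cnt else b.sig) - 22]
19. n9.lim = false  [S.cnt > 14]
20. n9.sig = "px"  ["px"]
21. n3.acc = 2  [(if S.lim then A.cnt else D.tag) + 7]
22. n0.acc = 0  [S.cnt + A.acc - 14]
23. n0.lim = true  [e.wid == false]
24. n0.sig = "kq"  ["kq"]

-6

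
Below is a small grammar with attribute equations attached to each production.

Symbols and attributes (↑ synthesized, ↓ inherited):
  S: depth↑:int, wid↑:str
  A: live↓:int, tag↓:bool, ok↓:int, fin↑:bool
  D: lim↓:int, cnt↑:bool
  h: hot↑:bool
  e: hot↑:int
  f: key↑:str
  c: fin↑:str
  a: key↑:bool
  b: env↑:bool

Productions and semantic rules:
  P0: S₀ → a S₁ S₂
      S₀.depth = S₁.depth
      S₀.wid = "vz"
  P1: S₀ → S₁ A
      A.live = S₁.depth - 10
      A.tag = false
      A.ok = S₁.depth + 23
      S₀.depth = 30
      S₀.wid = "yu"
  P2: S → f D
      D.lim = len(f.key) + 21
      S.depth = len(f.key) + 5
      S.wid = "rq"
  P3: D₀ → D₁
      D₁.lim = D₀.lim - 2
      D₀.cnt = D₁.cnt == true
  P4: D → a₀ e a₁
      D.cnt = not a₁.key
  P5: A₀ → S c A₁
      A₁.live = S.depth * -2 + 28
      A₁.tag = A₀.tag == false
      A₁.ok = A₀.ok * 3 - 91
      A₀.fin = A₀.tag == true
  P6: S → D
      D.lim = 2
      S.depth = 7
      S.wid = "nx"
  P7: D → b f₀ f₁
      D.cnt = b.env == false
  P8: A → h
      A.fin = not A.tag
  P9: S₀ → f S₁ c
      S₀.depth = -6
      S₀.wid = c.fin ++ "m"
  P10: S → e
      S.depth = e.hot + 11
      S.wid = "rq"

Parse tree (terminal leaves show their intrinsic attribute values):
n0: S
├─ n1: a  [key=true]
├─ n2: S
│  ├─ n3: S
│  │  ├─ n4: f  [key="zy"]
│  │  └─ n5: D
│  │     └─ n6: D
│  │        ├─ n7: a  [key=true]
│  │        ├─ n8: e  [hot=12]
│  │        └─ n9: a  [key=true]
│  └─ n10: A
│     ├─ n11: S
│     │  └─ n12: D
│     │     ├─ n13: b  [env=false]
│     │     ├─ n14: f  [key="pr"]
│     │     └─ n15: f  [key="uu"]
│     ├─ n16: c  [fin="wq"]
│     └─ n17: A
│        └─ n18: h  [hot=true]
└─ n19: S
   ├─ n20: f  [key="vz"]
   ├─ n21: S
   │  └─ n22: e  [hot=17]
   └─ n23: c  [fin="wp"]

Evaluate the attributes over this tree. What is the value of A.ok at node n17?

-1

1. n1.key = true  [terminal]
2. n4.key = "zy"  [terminal]
3. n5.lim = 23  [len(f.key) + 21]
4. n6.lim = 21  [D₀.lim - 2]
5. n7.key = true  [terminal]
6. n8.hot = 12  [terminal]
7. n9.key = true  [terminal]
8. n6.cnt = false  [not a₁.key]
9. n5.cnt = false  [D₁.cnt == true]
10. n3.depth = 7  [len(f.key) + 5]
11. n3.wid = "rq"  ["rq"]
12. n10.live = -3  [S₁.depth - 10]
13. n10.tag = false  [false]
14. n10.ok = 30  [S₁.depth + 23]
15. n12.lim = 2  [2]
16. n13.env = false  [terminal]
17. n14.key = "pr"  [terminal]
18. n15.key = "uu"  [terminal]
19. n12.cnt = true  [b.env == false]
20. n11.depth = 7  [7]
21. n11.wid = "nx"  ["nx"]
22. n16.fin = "wq"  [terminal]
23. n17.live = 14  [S.depth * -2 + 28]
24. n17.tag = true  [A₀.tag == false]
25. n17.ok = -1  [A₀.ok * 3 - 91]
26. n18.hot = true  [terminal]
27. n17.fin = false  [not A.tag]
28. n10.fin = false  [A₀.tag == true]
29. n2.depth = 30  [30]
30. n2.wid = "yu"  ["yu"]
31. n20.key = "vz"  [terminal]
32. n22.hot = 17  [terminal]
33. n21.depth = 28  [e.hot + 11]
34. n21.wid = "rq"  ["rq"]
35. n23.fin = "wp"  [terminal]
36. n19.depth = -6  [-6]
37. n19.wid = "wpm"  [c.fin ++ "m"]
38. n0.depth = 30  [S₁.depth]
39. n0.wid = "vz"  ["vz"]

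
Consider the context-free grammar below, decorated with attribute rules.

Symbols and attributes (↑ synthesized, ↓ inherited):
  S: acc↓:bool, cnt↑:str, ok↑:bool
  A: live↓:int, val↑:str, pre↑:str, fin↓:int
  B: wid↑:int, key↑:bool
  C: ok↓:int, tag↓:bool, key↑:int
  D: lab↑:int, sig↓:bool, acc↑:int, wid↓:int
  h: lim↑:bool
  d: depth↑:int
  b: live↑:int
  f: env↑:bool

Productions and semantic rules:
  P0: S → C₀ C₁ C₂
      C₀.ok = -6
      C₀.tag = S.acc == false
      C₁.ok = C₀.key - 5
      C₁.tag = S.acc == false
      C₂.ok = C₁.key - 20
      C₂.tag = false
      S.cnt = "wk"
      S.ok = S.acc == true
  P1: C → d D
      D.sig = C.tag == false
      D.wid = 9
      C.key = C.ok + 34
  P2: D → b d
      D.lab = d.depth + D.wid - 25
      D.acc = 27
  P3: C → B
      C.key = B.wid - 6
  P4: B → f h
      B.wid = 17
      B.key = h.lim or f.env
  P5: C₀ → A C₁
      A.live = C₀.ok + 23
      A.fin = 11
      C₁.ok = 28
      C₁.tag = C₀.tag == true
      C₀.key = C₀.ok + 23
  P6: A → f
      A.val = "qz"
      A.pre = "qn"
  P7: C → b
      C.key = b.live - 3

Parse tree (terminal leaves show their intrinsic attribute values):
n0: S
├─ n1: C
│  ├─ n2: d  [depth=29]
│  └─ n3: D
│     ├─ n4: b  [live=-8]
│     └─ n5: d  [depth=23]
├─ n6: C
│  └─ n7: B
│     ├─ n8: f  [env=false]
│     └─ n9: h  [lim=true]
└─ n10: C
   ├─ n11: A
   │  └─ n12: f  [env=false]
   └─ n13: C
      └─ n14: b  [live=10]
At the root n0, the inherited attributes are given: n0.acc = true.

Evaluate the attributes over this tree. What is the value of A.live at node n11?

1. n0.acc = true  [given at root]
2. n1.ok = -6  [-6]
3. n1.tag = false  [S.acc == false]
4. n2.depth = 29  [terminal]
5. n3.sig = true  [C.tag == false]
6. n3.wid = 9  [9]
7. n4.live = -8  [terminal]
8. n5.depth = 23  [terminal]
9. n3.lab = 7  [d.depth + D.wid - 25]
10. n3.acc = 27  [27]
11. n1.key = 28  [C.ok + 34]
12. n6.ok = 23  [C₀.key - 5]
13. n6.tag = false  [S.acc == false]
14. n8.env = false  [terminal]
15. n9.lim = true  [terminal]
16. n7.wid = 17  [17]
17. n7.key = true  [h.lim or f.env]
18. n6.key = 11  [B.wid - 6]
19. n10.ok = -9  [C₁.key - 20]
20. n10.tag = false  [false]
21. n11.live = 14  [C₀.ok + 23]
22. n11.fin = 11  [11]
23. n12.env = false  [terminal]
24. n11.val = "qz"  ["qz"]
25. n11.pre = "qn"  ["qn"]
26. n13.ok = 28  [28]
27. n13.tag = false  [C₀.tag == true]
28. n14.live = 10  [terminal]
29. n13.key = 7  [b.live - 3]
30. n10.key = 14  [C₀.ok + 23]
31. n0.cnt = "wk"  ["wk"]
32. n0.ok = true  [S.acc == true]

14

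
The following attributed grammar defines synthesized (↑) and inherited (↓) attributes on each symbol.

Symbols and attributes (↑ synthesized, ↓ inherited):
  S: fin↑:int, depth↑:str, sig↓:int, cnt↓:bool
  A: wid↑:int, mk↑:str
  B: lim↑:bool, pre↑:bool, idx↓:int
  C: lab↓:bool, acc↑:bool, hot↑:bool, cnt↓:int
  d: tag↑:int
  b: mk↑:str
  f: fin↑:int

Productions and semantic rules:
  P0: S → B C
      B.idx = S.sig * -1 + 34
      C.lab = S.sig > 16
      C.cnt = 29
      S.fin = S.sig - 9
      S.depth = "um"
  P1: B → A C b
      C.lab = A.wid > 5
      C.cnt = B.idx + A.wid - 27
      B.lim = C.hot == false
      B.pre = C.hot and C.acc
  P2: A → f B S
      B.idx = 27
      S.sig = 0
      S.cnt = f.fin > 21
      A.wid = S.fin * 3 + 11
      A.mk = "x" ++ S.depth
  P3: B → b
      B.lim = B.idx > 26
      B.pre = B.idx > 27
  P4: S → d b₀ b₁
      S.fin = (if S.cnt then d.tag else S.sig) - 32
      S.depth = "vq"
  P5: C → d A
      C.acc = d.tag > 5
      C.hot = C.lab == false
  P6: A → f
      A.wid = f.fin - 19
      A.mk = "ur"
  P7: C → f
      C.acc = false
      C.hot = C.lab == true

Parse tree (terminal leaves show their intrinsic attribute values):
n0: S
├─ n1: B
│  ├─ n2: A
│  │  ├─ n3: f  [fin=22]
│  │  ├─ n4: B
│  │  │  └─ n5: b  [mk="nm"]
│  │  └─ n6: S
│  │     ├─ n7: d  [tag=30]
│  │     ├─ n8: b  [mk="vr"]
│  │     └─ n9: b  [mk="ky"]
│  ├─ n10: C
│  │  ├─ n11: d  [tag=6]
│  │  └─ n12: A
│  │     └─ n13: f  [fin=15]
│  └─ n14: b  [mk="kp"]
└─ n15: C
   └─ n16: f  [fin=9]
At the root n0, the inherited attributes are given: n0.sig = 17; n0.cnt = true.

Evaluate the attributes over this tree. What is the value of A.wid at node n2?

5

1. n0.sig = 17  [given at root]
2. n0.cnt = true  [given at root]
3. n1.idx = 17  [S.sig * -1 + 34]
4. n3.fin = 22  [terminal]
5. n4.idx = 27  [27]
6. n5.mk = "nm"  [terminal]
7. n4.lim = true  [B.idx > 26]
8. n4.pre = false  [B.idx > 27]
9. n6.sig = 0  [0]
10. n6.cnt = true  [f.fin > 21]
11. n7.tag = 30  [terminal]
12. n8.mk = "vr"  [terminal]
13. n9.mk = "ky"  [terminal]
14. n6.fin = -2  [(if S.cnt then d.tag else S.sig) - 32]
15. n6.depth = "vq"  ["vq"]
16. n2.wid = 5  [S.fin * 3 + 11]
17. n2.mk = "xvq"  ["x" ++ S.depth]
18. n10.lab = false  [A.wid > 5]
19. n10.cnt = -5  [B.idx + A.wid - 27]
20. n11.tag = 6  [terminal]
21. n13.fin = 15  [terminal]
22. n12.wid = -4  [f.fin - 19]
23. n12.mk = "ur"  ["ur"]
24. n10.acc = true  [d.tag > 5]
25. n10.hot = true  [C.lab == false]
26. n14.mk = "kp"  [terminal]
27. n1.lim = false  [C.hot == false]
28. n1.pre = true  [C.hot and C.acc]
29. n15.lab = true  [S.sig > 16]
30. n15.cnt = 29  [29]
31. n16.fin = 9  [terminal]
32. n15.acc = false  [false]
33. n15.hot = true  [C.lab == true]
34. n0.fin = 8  [S.sig - 9]
35. n0.depth = "um"  ["um"]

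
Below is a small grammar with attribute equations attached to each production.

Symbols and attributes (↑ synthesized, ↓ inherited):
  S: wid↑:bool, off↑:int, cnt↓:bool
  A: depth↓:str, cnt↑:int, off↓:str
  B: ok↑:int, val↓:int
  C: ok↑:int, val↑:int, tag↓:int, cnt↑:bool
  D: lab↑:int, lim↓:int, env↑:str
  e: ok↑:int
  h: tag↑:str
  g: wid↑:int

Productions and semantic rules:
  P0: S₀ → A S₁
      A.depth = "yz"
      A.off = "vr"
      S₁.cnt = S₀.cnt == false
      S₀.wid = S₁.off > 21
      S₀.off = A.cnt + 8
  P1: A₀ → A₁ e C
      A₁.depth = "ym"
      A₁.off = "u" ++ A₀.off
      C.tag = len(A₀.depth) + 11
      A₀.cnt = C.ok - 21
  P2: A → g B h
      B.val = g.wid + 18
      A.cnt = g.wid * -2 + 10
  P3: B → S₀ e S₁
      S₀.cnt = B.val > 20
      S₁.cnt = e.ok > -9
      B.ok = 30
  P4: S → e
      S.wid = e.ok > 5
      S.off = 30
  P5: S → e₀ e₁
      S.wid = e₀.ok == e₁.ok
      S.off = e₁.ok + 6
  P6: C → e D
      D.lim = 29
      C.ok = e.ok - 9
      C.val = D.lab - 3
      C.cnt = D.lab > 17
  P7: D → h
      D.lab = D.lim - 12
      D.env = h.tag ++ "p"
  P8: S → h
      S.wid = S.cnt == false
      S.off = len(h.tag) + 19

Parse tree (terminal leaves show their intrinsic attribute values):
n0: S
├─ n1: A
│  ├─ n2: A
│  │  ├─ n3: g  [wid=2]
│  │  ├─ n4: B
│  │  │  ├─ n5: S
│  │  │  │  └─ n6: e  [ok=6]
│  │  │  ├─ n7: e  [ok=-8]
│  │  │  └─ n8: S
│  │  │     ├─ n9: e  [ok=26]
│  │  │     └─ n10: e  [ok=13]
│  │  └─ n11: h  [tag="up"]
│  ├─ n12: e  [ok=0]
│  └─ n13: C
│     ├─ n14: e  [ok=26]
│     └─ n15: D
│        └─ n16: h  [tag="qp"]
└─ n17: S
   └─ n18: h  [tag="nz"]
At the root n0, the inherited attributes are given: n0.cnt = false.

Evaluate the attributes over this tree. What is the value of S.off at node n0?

4

1. n0.cnt = false  [given at root]
2. n1.depth = "yz"  ["yz"]
3. n1.off = "vr"  ["vr"]
4. n2.depth = "ym"  ["ym"]
5. n2.off = "uvr"  ["u" ++ A₀.off]
6. n3.wid = 2  [terminal]
7. n4.val = 20  [g.wid + 18]
8. n5.cnt = false  [B.val > 20]
9. n6.ok = 6  [terminal]
10. n5.wid = true  [e.ok > 5]
11. n5.off = 30  [30]
12. n7.ok = -8  [terminal]
13. n8.cnt = true  [e.ok > -9]
14. n9.ok = 26  [terminal]
15. n10.ok = 13  [terminal]
16. n8.wid = false  [e₀.ok == e₁.ok]
17. n8.off = 19  [e₁.ok + 6]
18. n4.ok = 30  [30]
19. n11.tag = "up"  [terminal]
20. n2.cnt = 6  [g.wid * -2 + 10]
21. n12.ok = 0  [terminal]
22. n13.tag = 13  [len(A₀.depth) + 11]
23. n14.ok = 26  [terminal]
24. n15.lim = 29  [29]
25. n16.tag = "qp"  [terminal]
26. n15.lab = 17  [D.lim - 12]
27. n15.env = "qpp"  [h.tag ++ "p"]
28. n13.ok = 17  [e.ok - 9]
29. n13.val = 14  [D.lab - 3]
30. n13.cnt = false  [D.lab > 17]
31. n1.cnt = -4  [C.ok - 21]
32. n17.cnt = true  [S₀.cnt == false]
33. n18.tag = "nz"  [terminal]
34. n17.wid = false  [S.cnt == false]
35. n17.off = 21  [len(h.tag) + 19]
36. n0.wid = false  [S₁.off > 21]
37. n0.off = 4  [A.cnt + 8]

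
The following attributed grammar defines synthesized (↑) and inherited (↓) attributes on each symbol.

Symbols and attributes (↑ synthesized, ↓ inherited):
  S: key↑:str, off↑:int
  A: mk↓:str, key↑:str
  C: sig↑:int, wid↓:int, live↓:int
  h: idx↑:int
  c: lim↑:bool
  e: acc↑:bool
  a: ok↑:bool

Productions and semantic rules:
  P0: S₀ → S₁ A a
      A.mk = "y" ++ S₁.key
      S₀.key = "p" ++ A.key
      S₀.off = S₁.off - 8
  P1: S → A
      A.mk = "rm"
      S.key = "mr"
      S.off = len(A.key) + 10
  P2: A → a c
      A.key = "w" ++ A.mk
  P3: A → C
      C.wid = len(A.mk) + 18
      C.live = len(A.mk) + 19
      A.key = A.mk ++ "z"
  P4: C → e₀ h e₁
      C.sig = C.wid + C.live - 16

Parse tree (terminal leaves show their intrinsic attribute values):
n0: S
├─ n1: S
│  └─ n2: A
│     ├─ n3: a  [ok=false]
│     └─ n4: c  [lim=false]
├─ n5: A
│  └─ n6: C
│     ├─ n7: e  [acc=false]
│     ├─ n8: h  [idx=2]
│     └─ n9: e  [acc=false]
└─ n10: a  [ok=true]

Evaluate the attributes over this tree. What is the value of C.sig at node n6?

1. n2.mk = "rm"  ["rm"]
2. n3.ok = false  [terminal]
3. n4.lim = false  [terminal]
4. n2.key = "wrm"  ["w" ++ A.mk]
5. n1.key = "mr"  ["mr"]
6. n1.off = 13  [len(A.key) + 10]
7. n5.mk = "ymr"  ["y" ++ S₁.key]
8. n6.wid = 21  [len(A.mk) + 18]
9. n6.live = 22  [len(A.mk) + 19]
10. n7.acc = false  [terminal]
11. n8.idx = 2  [terminal]
12. n9.acc = false  [terminal]
13. n6.sig = 27  [C.wid + C.live - 16]
14. n5.key = "ymrz"  [A.mk ++ "z"]
15. n10.ok = true  [terminal]
16. n0.key = "pymrz"  ["p" ++ A.key]
17. n0.off = 5  [S₁.off - 8]

27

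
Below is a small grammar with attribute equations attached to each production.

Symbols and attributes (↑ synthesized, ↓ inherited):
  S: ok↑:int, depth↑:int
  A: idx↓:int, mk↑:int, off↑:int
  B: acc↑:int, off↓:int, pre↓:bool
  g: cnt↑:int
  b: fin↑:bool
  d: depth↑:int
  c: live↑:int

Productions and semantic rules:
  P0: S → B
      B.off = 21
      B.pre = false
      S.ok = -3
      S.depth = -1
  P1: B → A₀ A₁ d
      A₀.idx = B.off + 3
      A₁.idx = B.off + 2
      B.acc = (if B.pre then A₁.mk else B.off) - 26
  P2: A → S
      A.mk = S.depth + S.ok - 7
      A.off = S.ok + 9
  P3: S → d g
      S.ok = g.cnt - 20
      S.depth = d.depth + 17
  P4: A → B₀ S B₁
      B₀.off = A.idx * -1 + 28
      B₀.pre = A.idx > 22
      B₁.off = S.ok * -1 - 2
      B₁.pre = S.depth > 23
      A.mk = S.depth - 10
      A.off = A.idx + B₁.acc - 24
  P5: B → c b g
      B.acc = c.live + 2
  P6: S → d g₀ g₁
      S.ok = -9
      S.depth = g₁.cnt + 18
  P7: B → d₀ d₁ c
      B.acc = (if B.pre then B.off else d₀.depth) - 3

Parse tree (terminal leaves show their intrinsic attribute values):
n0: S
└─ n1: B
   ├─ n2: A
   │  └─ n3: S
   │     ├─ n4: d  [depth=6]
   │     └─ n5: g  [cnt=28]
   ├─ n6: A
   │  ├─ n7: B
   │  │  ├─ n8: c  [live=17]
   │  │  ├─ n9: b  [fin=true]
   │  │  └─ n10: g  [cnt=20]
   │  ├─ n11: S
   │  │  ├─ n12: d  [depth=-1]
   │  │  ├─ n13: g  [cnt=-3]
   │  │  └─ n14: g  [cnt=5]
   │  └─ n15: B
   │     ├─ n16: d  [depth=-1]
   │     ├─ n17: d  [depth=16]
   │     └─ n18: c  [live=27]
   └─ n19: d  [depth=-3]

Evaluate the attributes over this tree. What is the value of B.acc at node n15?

-4

1. n1.off = 21  [21]
2. n1.pre = false  [false]
3. n2.idx = 24  [B.off + 3]
4. n4.depth = 6  [terminal]
5. n5.cnt = 28  [terminal]
6. n3.ok = 8  [g.cnt - 20]
7. n3.depth = 23  [d.depth + 17]
8. n2.mk = 24  [S.depth + S.ok - 7]
9. n2.off = 17  [S.ok + 9]
10. n6.idx = 23  [B.off + 2]
11. n7.off = 5  [A.idx * -1 + 28]
12. n7.pre = true  [A.idx > 22]
13. n8.live = 17  [terminal]
14. n9.fin = true  [terminal]
15. n10.cnt = 20  [terminal]
16. n7.acc = 19  [c.live + 2]
17. n12.depth = -1  [terminal]
18. n13.cnt = -3  [terminal]
19. n14.cnt = 5  [terminal]
20. n11.ok = -9  [-9]
21. n11.depth = 23  [g₁.cnt + 18]
22. n15.off = 7  [S.ok * -1 - 2]
23. n15.pre = false  [S.depth > 23]
24. n16.depth = -1  [terminal]
25. n17.depth = 16  [terminal]
26. n18.live = 27  [terminal]
27. n15.acc = -4  [(if B.pre then B.off else d₀.depth) - 3]
28. n6.mk = 13  [S.depth - 10]
29. n6.off = -5  [A.idx + B₁.acc - 24]
30. n19.depth = -3  [terminal]
31. n1.acc = -5  [(if B.pre then A₁.mk else B.off) - 26]
32. n0.ok = -3  [-3]
33. n0.depth = -1  [-1]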